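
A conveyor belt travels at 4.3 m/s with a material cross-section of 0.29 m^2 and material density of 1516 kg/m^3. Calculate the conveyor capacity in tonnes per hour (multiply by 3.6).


6805.6272 t/h

Volumetric flow = speed * area
= 4.3 * 0.29 = 1.247 m^3/s
Mass flow = volumetric * density
= 1.247 * 1516 = 1890.452 kg/s
Convert to t/h: multiply by 3.6
Capacity = 1890.452 * 3.6
= 6805.6272 t/h


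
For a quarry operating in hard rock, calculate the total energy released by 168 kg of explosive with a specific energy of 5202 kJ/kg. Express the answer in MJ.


873.936 MJ

Energy = mass * specific_energy / 1000
= 168 * 5202 / 1000
= 873936 / 1000
= 873.936 MJ


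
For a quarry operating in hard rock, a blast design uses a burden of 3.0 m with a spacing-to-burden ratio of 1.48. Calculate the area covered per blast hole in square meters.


13.32 m^2

First, find the spacing:
Spacing = burden * ratio = 3.0 * 1.48
= 4.44 m
Then, calculate the area:
Area = burden * spacing = 3.0 * 4.44
= 13.32 m^2


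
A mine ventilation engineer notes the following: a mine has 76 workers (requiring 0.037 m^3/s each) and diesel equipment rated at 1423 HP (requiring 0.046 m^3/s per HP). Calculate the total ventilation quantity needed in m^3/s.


Airflow for workers:
Q_people = 76 * 0.037 = 2.812 m^3/s
Airflow for diesel equipment:
Q_diesel = 1423 * 0.046 = 65.458 m^3/s
Total ventilation:
Q_total = 2.812 + 65.458
= 68.27 m^3/s

68.27 m^3/s


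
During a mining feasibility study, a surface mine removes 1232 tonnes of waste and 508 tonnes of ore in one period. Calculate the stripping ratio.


2.4252

Stripping ratio = waste tonnage / ore tonnage
= 1232 / 508
= 2.4252


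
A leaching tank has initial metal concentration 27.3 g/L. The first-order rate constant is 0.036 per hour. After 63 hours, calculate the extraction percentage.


89.6481%

Compute the exponent:
-k * t = -0.036 * 63 = -2.268
Remaining concentration:
C = 27.3 * exp(-2.268)
= 27.3 * 0.1035190112
= 2.826069006 g/L
Extracted = 27.3 - 2.826069006 = 24.47393099 g/L
Extraction % = 24.47393099 / 27.3 * 100
= 89.6481%


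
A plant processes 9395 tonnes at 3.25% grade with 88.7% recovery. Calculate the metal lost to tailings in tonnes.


Total metal in feed:
= 9395 * 3.25 / 100 = 305.3375 tonnes
Metal recovered:
= 305.3375 * 88.7 / 100 = 270.8343625 tonnes
Metal lost to tailings:
= 305.3375 - 270.8343625
= 34.5031 tonnes

34.5031 tonnes


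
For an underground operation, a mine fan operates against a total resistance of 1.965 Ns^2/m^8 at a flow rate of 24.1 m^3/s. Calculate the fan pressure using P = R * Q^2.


1141.2917 Pa

Compute Q^2:
Q^2 = 24.1^2 = 580.81
Compute pressure:
P = R * Q^2 = 1.965 * 580.81
= 1141.2917 Pa


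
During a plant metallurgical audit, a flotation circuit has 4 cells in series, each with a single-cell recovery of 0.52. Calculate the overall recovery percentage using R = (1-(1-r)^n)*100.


94.6916%

Complement of single-cell recovery:
1 - r = 1 - 0.52 = 0.48
Raise to power n:
(1 - r)^4 = 0.48^4 = 0.05308416
Overall recovery:
R = (1 - 0.05308416) * 100
= 94.6916%


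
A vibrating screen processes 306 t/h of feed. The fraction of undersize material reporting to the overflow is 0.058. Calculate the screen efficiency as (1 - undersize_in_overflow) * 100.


Screen efficiency = (1 - fraction of undersize in overflow) * 100
= (1 - 0.058) * 100
= 0.942 * 100
= 94.2%

94.2%


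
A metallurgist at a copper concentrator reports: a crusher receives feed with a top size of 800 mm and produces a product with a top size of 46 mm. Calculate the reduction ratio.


17.3913

Reduction ratio = feed size / product size
= 800 / 46
= 17.3913


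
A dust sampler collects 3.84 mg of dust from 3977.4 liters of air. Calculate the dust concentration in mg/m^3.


0.9655 mg/m^3

Convert liters to m^3: 1 m^3 = 1000 L
Concentration = mass / volume * 1000
= 3.84 / 3977.4 * 1000
= 0.0009654548197 * 1000
= 0.9655 mg/m^3


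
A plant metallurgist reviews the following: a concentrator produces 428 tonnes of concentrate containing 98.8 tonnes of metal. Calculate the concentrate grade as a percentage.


23.0841%

Grade = (metal in concentrate / concentrate mass) * 100
= (98.8 / 428) * 100
= 0.2308411215 * 100
= 23.0841%


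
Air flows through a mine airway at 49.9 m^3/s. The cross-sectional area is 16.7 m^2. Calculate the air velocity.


2.988 m/s

Velocity = flow rate / cross-sectional area
= 49.9 / 16.7
= 2.988 m/s


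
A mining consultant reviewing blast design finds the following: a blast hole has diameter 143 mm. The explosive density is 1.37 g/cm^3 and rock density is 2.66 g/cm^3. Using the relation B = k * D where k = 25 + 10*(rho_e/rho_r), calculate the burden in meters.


First, compute k:
rho_e / rho_r = 1.37 / 2.66 = 0.515037594
k = 25 + 10 * 0.515037594 = 30.15037594
Then, compute burden:
B = k * D / 1000 = 30.15037594 * 143 / 1000
= 4311.503759 / 1000
= 4.3115 m

4.3115 m


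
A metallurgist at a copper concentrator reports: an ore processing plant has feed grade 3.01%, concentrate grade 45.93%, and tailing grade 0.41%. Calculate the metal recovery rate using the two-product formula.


87.1568%

Using the two-product formula:
R = 100 * c * (f - t) / (f * (c - t))
Numerator = 100 * 45.93 * (3.01 - 0.41)
= 100 * 45.93 * 2.6
= 11941.8
Denominator = 3.01 * (45.93 - 0.41)
= 3.01 * 45.52
= 137.0152
R = 11941.8 / 137.0152
= 87.1568%


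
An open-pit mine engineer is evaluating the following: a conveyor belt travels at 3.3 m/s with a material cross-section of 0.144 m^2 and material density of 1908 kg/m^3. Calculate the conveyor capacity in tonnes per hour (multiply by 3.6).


3264.0538 t/h

Volumetric flow = speed * area
= 3.3 * 0.144 = 0.4752 m^3/s
Mass flow = volumetric * density
= 0.4752 * 1908 = 906.6816 kg/s
Convert to t/h: multiply by 3.6
Capacity = 906.6816 * 3.6
= 3264.0538 t/h


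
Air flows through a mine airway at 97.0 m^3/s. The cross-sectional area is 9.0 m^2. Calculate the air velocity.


Velocity = flow rate / cross-sectional area
= 97.0 / 9.0
= 10.7778 m/s

10.7778 m/s


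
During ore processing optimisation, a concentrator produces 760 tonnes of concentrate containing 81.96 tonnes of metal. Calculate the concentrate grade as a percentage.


Grade = (metal in concentrate / concentrate mass) * 100
= (81.96 / 760) * 100
= 0.1078421053 * 100
= 10.7842%

10.7842%


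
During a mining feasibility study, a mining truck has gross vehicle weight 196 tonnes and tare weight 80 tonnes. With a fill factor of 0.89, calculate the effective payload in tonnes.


103.24 tonnes

Maximum payload = gross - tare
= 196 - 80 = 116 tonnes
Effective payload = max payload * fill factor
= 116 * 0.89
= 103.24 tonnes


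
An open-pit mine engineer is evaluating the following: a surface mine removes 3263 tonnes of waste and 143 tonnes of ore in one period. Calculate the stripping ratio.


Stripping ratio = waste tonnage / ore tonnage
= 3263 / 143
= 22.8182

22.8182


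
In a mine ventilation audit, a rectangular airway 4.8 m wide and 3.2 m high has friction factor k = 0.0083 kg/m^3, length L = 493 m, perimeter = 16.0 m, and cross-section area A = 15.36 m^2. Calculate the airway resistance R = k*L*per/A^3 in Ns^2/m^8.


Compute the numerator:
k * L * per = 0.0083 * 493 * 16.0
= 65.4704
Compute the denominator:
A^3 = 15.36^3 = 3623.878656
Resistance:
R = 65.4704 / 3623.878656
= 0.0181 Ns^2/m^8

0.0181 Ns^2/m^8


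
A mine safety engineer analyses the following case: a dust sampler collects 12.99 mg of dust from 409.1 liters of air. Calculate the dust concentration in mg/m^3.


31.7526 mg/m^3

Convert liters to m^3: 1 m^3 = 1000 L
Concentration = mass / volume * 1000
= 12.99 / 409.1 * 1000
= 0.03175262772 * 1000
= 31.7526 mg/m^3


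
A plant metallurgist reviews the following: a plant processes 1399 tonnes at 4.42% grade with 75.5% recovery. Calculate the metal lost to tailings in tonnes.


15.1498 tonnes

Total metal in feed:
= 1399 * 4.42 / 100 = 61.8358 tonnes
Metal recovered:
= 61.8358 * 75.5 / 100 = 46.686029 tonnes
Metal lost to tailings:
= 61.8358 - 46.686029
= 15.1498 tonnes


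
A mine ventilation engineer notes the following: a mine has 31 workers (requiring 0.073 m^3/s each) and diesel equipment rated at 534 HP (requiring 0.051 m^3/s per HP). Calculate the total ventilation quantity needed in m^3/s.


Airflow for workers:
Q_people = 31 * 0.073 = 2.263 m^3/s
Airflow for diesel equipment:
Q_diesel = 534 * 0.051 = 27.234 m^3/s
Total ventilation:
Q_total = 2.263 + 27.234
= 29.497 m^3/s

29.497 m^3/s


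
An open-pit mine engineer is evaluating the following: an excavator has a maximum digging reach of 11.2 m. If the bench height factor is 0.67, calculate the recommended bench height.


7.504 m

Bench height = reach * factor
= 11.2 * 0.67
= 7.504 m


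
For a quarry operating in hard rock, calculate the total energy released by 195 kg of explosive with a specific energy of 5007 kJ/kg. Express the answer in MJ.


Energy = mass * specific_energy / 1000
= 195 * 5007 / 1000
= 976365 / 1000
= 976.365 MJ

976.365 MJ


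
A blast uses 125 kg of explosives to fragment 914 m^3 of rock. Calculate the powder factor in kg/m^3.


Powder factor = explosive mass / rock volume
= 125 / 914
= 0.1368 kg/m^3

0.1368 kg/m^3


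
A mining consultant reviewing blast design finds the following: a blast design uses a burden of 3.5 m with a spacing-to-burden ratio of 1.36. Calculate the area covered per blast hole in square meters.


First, find the spacing:
Spacing = burden * ratio = 3.5 * 1.36
= 4.76 m
Then, calculate the area:
Area = burden * spacing = 3.5 * 4.76
= 16.66 m^2

16.66 m^2


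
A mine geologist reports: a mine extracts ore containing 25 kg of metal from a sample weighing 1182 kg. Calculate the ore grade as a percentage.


Ore grade = (metal mass / ore mass) * 100
= (25 / 1182) * 100
= 0.02115059222 * 100
= 2.1151%

2.1151%


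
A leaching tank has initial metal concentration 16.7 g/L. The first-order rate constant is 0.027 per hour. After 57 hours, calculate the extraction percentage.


78.5404%

Compute the exponent:
-k * t = -0.027 * 57 = -1.539
Remaining concentration:
C = 16.7 * exp(-1.539)
= 16.7 * 0.2145955898
= 3.583746349 g/L
Extracted = 16.7 - 3.583746349 = 13.11625365 g/L
Extraction % = 13.11625365 / 16.7 * 100
= 78.5404%


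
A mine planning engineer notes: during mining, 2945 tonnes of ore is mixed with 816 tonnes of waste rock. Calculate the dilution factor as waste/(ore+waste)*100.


Total material = ore + waste
= 2945 + 816 = 3761 tonnes
Dilution = waste / total * 100
= 816 / 3761 * 100
= 0.2169635735 * 100
= 21.6964%

21.6964%


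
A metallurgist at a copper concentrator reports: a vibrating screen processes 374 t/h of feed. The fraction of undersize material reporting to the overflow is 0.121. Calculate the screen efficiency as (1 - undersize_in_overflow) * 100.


87.9%

Screen efficiency = (1 - fraction of undersize in overflow) * 100
= (1 - 0.121) * 100
= 0.879 * 100
= 87.9%


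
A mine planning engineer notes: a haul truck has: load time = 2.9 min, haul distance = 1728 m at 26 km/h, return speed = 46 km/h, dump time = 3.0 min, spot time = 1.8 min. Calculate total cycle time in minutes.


Convert haul speed to m/min: 26 * 1000/60 = 433.3333333 m/min
Haul time = 1728 / 433.3333333 = 3.987692308 min
Convert return speed to m/min: 46 * 1000/60 = 766.6666667 m/min
Return time = 1728 / 766.6666667 = 2.253913043 min
Total cycle time:
= 2.9 + 3.987692308 + 3.0 + 2.253913043 + 1.8
= 13.9416 min

13.9416 min


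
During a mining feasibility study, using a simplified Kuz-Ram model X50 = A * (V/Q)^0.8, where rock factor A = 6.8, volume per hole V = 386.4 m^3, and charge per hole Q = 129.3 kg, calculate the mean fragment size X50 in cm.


Compute V/Q:
V/Q = 386.4 / 129.3 = 2.988399072
Raise to the power 0.8:
(V/Q)^0.8 = 2.988399072^0.8 = 2.400771762
Multiply by A:
X50 = 6.8 * 2.400771762
= 16.3252 cm

16.3252 cm


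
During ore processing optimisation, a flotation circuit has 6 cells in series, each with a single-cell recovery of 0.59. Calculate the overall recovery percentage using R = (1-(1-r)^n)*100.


Complement of single-cell recovery:
1 - r = 1 - 0.59 = 0.41
Raise to power n:
(1 - r)^6 = 0.41^6 = 0.004750104241
Overall recovery:
R = (1 - 0.004750104241) * 100
= 99.525%

99.525%


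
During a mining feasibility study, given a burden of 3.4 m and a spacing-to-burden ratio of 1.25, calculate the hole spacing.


4.25 m

Spacing = burden * ratio
= 3.4 * 1.25
= 4.25 m


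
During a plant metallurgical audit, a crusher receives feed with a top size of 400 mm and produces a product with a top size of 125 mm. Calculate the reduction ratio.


Reduction ratio = feed size / product size
= 400 / 125
= 3.2

3.2


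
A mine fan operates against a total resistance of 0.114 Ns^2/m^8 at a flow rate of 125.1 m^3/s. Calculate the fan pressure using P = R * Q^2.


1784.1011 Pa

Compute Q^2:
Q^2 = 125.1^2 = 15650.01
Compute pressure:
P = R * Q^2 = 0.114 * 15650.01
= 1784.1011 Pa


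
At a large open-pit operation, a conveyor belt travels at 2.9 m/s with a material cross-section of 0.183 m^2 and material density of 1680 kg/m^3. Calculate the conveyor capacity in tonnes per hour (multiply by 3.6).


3209.6736 t/h

Volumetric flow = speed * area
= 2.9 * 0.183 = 0.5307 m^3/s
Mass flow = volumetric * density
= 0.5307 * 1680 = 891.576 kg/s
Convert to t/h: multiply by 3.6
Capacity = 891.576 * 3.6
= 3209.6736 t/h


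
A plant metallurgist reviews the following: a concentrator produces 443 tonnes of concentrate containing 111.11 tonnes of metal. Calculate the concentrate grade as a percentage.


Grade = (metal in concentrate / concentrate mass) * 100
= (111.11 / 443) * 100
= 0.2508126411 * 100
= 25.0813%

25.0813%


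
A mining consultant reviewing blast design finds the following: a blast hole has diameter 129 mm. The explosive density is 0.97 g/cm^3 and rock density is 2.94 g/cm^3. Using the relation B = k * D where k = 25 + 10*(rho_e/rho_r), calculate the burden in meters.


First, compute k:
rho_e / rho_r = 0.97 / 2.94 = 0.3299319728
k = 25 + 10 * 0.3299319728 = 28.29931973
Then, compute burden:
B = k * D / 1000 = 28.29931973 * 129 / 1000
= 3650.612245 / 1000
= 3.6506 m

3.6506 m


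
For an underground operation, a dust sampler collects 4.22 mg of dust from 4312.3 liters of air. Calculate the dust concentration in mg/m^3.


Convert liters to m^3: 1 m^3 = 1000 L
Concentration = mass / volume * 1000
= 4.22 / 4312.3 * 1000
= 0.0009785961088 * 1000
= 0.9786 mg/m^3

0.9786 mg/m^3


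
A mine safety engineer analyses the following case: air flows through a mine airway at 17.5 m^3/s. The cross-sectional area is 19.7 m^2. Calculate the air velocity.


0.8883 m/s

Velocity = flow rate / cross-sectional area
= 17.5 / 19.7
= 0.8883 m/s


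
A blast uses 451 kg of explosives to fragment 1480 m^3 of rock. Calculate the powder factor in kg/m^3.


Powder factor = explosive mass / rock volume
= 451 / 1480
= 0.3047 kg/m^3

0.3047 kg/m^3


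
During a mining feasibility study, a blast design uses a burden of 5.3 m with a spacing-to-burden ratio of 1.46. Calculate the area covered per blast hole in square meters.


First, find the spacing:
Spacing = burden * ratio = 5.3 * 1.46
= 7.738 m
Then, calculate the area:
Area = burden * spacing = 5.3 * 7.738
= 41.0114 m^2

41.0114 m^2


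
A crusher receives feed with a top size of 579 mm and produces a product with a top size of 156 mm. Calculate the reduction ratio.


Reduction ratio = feed size / product size
= 579 / 156
= 3.7115

3.7115


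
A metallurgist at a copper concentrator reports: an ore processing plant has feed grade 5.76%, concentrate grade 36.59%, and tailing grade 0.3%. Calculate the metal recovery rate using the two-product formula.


95.5753%

Using the two-product formula:
R = 100 * c * (f - t) / (f * (c - t))
Numerator = 100 * 36.59 * (5.76 - 0.3)
= 100 * 36.59 * 5.46
= 19978.14
Denominator = 5.76 * (36.59 - 0.3)
= 5.76 * 36.29
= 209.0304
R = 19978.14 / 209.0304
= 95.5753%


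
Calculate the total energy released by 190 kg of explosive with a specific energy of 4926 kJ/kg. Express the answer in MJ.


Energy = mass * specific_energy / 1000
= 190 * 4926 / 1000
= 935940 / 1000
= 935.94 MJ

935.94 MJ


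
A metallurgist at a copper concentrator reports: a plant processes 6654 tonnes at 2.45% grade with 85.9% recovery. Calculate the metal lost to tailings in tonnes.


Total metal in feed:
= 6654 * 2.45 / 100 = 163.023 tonnes
Metal recovered:
= 163.023 * 85.9 / 100 = 140.036757 tonnes
Metal lost to tailings:
= 163.023 - 140.036757
= 22.9862 tonnes

22.9862 tonnes


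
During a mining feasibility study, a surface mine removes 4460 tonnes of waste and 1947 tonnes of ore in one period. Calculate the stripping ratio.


Stripping ratio = waste tonnage / ore tonnage
= 4460 / 1947
= 2.2907

2.2907


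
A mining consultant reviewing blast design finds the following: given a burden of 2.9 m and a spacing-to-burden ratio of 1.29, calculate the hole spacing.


Spacing = burden * ratio
= 2.9 * 1.29
= 3.741 m

3.741 m


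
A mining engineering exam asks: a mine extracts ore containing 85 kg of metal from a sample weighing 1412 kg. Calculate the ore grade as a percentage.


6.0198%

Ore grade = (metal mass / ore mass) * 100
= (85 / 1412) * 100
= 0.06019830028 * 100
= 6.0198%


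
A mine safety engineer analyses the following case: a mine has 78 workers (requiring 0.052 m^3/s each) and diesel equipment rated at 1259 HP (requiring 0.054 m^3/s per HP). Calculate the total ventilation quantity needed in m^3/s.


Airflow for workers:
Q_people = 78 * 0.052 = 4.056 m^3/s
Airflow for diesel equipment:
Q_diesel = 1259 * 0.054 = 67.986 m^3/s
Total ventilation:
Q_total = 4.056 + 67.986
= 72.042 m^3/s

72.042 m^3/s


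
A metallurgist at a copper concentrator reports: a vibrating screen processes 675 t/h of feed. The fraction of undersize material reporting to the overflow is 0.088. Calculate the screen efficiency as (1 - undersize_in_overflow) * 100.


91.2%

Screen efficiency = (1 - fraction of undersize in overflow) * 100
= (1 - 0.088) * 100
= 0.912 * 100
= 91.2%


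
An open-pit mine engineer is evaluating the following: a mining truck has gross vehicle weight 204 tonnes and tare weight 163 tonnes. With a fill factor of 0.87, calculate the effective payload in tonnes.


35.67 tonnes

Maximum payload = gross - tare
= 204 - 163 = 41 tonnes
Effective payload = max payload * fill factor
= 41 * 0.87
= 35.67 tonnes


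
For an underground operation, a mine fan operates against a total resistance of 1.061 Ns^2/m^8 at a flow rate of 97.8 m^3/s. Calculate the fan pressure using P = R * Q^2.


10148.2952 Pa

Compute Q^2:
Q^2 = 97.8^2 = 9564.84
Compute pressure:
P = R * Q^2 = 1.061 * 9564.84
= 10148.2952 Pa


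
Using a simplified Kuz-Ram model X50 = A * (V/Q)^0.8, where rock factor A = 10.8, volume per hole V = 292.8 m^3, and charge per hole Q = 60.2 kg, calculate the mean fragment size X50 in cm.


Compute V/Q:
V/Q = 292.8 / 60.2 = 4.863787375
Raise to the power 0.8:
(V/Q)^0.8 = 4.863787375^0.8 = 3.544701466
Multiply by A:
X50 = 10.8 * 3.544701466
= 38.2828 cm

38.2828 cm


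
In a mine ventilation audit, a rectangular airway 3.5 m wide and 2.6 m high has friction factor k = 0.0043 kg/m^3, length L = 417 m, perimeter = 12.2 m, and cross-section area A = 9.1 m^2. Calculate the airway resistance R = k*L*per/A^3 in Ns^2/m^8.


0.029 Ns^2/m^8

Compute the numerator:
k * L * per = 0.0043 * 417 * 12.2
= 21.87582
Compute the denominator:
A^3 = 9.1^3 = 753.571
Resistance:
R = 21.87582 / 753.571
= 0.029 Ns^2/m^8


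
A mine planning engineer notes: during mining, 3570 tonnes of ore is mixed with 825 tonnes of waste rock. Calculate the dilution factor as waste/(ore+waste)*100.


Total material = ore + waste
= 3570 + 825 = 4395 tonnes
Dilution = waste / total * 100
= 825 / 4395 * 100
= 0.1877133106 * 100
= 18.7713%

18.7713%


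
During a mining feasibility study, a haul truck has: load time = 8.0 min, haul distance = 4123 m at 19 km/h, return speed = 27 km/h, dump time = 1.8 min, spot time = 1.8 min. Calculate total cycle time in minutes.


Convert haul speed to m/min: 19 * 1000/60 = 316.6666667 m/min
Haul time = 4123 / 316.6666667 = 13.02 min
Convert return speed to m/min: 27 * 1000/60 = 450 m/min
Return time = 4123 / 450 = 9.162222222 min
Total cycle time:
= 8.0 + 13.02 + 1.8 + 9.162222222 + 1.8
= 33.7822 min

33.7822 min


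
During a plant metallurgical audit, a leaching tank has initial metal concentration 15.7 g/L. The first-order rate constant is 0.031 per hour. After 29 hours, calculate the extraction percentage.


Compute the exponent:
-k * t = -0.031 * 29 = -0.899
Remaining concentration:
C = 15.7 * exp(-0.899)
= 15.7 * 0.4069764328
= 6.389529994 g/L
Extracted = 15.7 - 6.389529994 = 9.310470006 g/L
Extraction % = 9.310470006 / 15.7 * 100
= 59.3024%

59.3024%


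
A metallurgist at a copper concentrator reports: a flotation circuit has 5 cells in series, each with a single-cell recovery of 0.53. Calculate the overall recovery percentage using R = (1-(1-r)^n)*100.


Complement of single-cell recovery:
1 - r = 1 - 0.53 = 0.47
Raise to power n:
(1 - r)^5 = 0.47^5 = 0.0229345007
Overall recovery:
R = (1 - 0.0229345007) * 100
= 97.7065%

97.7065%


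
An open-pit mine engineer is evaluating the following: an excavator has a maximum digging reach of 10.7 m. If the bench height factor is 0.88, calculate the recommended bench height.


Bench height = reach * factor
= 10.7 * 0.88
= 9.416 m

9.416 m


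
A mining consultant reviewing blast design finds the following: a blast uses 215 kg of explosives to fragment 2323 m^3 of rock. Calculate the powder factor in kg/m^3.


Powder factor = explosive mass / rock volume
= 215 / 2323
= 0.0926 kg/m^3

0.0926 kg/m^3


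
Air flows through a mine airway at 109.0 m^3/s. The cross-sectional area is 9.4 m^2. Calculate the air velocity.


Velocity = flow rate / cross-sectional area
= 109.0 / 9.4
= 11.5957 m/s

11.5957 m/s


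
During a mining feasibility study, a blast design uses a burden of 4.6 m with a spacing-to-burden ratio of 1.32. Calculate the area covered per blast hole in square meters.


27.9312 m^2

First, find the spacing:
Spacing = burden * ratio = 4.6 * 1.32
= 6.072 m
Then, calculate the area:
Area = burden * spacing = 4.6 * 6.072
= 27.9312 m^2


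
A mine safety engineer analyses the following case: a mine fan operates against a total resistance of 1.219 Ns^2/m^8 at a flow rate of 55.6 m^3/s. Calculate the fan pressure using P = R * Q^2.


Compute Q^2:
Q^2 = 55.6^2 = 3091.36
Compute pressure:
P = R * Q^2 = 1.219 * 3091.36
= 3768.3678 Pa

3768.3678 Pa


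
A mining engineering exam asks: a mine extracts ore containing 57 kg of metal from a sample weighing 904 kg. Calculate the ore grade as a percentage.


Ore grade = (metal mass / ore mass) * 100
= (57 / 904) * 100
= 0.06305309735 * 100
= 6.3053%

6.3053%


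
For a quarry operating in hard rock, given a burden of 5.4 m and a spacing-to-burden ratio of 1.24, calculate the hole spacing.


6.696 m

Spacing = burden * ratio
= 5.4 * 1.24
= 6.696 m


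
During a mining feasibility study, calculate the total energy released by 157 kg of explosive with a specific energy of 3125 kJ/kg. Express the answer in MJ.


490.625 MJ

Energy = mass * specific_energy / 1000
= 157 * 3125 / 1000
= 490625 / 1000
= 490.625 MJ


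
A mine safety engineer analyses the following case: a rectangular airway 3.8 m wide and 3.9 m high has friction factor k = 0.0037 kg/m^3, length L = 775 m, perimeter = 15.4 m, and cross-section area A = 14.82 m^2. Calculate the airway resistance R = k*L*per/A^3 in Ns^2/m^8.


0.0136 Ns^2/m^8

Compute the numerator:
k * L * per = 0.0037 * 775 * 15.4
= 44.1595
Compute the denominator:
A^3 = 14.82^3 = 3254.952168
Resistance:
R = 44.1595 / 3254.952168
= 0.0136 Ns^2/m^8


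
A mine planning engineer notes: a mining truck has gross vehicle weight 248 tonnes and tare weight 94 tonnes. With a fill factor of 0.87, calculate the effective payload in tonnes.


133.98 tonnes

Maximum payload = gross - tare
= 248 - 94 = 154 tonnes
Effective payload = max payload * fill factor
= 154 * 0.87
= 133.98 tonnes


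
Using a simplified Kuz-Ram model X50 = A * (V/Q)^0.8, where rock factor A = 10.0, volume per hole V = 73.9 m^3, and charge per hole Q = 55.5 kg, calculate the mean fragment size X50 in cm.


12.5742 cm

Compute V/Q:
V/Q = 73.9 / 55.5 = 1.331531532
Raise to the power 0.8:
(V/Q)^0.8 = 1.331531532^0.8 = 1.257422318
Multiply by A:
X50 = 10.0 * 1.257422318
= 12.5742 cm


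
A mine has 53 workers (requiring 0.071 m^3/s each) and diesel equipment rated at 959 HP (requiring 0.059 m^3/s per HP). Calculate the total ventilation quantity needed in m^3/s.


60.344 m^3/s

Airflow for workers:
Q_people = 53 * 0.071 = 3.763 m^3/s
Airflow for diesel equipment:
Q_diesel = 959 * 0.059 = 56.581 m^3/s
Total ventilation:
Q_total = 3.763 + 56.581
= 60.344 m^3/s


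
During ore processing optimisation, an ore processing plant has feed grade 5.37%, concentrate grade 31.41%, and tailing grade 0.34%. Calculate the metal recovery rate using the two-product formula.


Using the two-product formula:
R = 100 * c * (f - t) / (f * (c - t))
Numerator = 100 * 31.41 * (5.37 - 0.34)
= 100 * 31.41 * 5.03
= 15799.23
Denominator = 5.37 * (31.41 - 0.34)
= 5.37 * 31.07
= 166.8459
R = 15799.23 / 166.8459
= 94.6935%

94.6935%


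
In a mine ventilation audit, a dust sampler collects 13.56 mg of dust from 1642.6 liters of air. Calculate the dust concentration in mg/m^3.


8.2552 mg/m^3

Convert liters to m^3: 1 m^3 = 1000 L
Concentration = mass / volume * 1000
= 13.56 / 1642.6 * 1000
= 0.008255205163 * 1000
= 8.2552 mg/m^3


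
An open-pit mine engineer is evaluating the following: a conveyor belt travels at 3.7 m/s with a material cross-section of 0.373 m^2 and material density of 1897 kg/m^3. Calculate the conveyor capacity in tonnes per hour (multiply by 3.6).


Volumetric flow = speed * area
= 3.7 * 0.373 = 1.3801 m^3/s
Mass flow = volumetric * density
= 1.3801 * 1897 = 2618.0497 kg/s
Convert to t/h: multiply by 3.6
Capacity = 2618.0497 * 3.6
= 9424.9789 t/h

9424.9789 t/h


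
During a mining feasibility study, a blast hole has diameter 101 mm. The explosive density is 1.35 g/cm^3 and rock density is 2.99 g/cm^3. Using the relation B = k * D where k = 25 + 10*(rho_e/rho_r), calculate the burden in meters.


First, compute k:
rho_e / rho_r = 1.35 / 2.99 = 0.4515050167
k = 25 + 10 * 0.4515050167 = 29.51505017
Then, compute burden:
B = k * D / 1000 = 29.51505017 * 101 / 1000
= 2981.020067 / 1000
= 2.981 m

2.981 m


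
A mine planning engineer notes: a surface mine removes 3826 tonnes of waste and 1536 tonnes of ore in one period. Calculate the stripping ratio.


2.4909

Stripping ratio = waste tonnage / ore tonnage
= 3826 / 1536
= 2.4909


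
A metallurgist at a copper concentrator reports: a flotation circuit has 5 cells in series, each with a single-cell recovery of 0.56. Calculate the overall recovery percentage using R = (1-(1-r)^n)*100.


Complement of single-cell recovery:
1 - r = 1 - 0.56 = 0.44
Raise to power n:
(1 - r)^5 = 0.44^5 = 0.0164916224
Overall recovery:
R = (1 - 0.0164916224) * 100
= 98.3508%

98.3508%


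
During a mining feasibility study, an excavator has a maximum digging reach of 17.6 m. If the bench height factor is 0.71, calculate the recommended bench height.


Bench height = reach * factor
= 17.6 * 0.71
= 12.496 m

12.496 m


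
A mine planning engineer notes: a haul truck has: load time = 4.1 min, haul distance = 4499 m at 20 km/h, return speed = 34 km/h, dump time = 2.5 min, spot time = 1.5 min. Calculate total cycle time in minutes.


29.5364 min

Convert haul speed to m/min: 20 * 1000/60 = 333.3333333 m/min
Haul time = 4499 / 333.3333333 = 13.497 min
Convert return speed to m/min: 34 * 1000/60 = 566.6666667 m/min
Return time = 4499 / 566.6666667 = 7.939411765 min
Total cycle time:
= 4.1 + 13.497 + 2.5 + 7.939411765 + 1.5
= 29.5364 min


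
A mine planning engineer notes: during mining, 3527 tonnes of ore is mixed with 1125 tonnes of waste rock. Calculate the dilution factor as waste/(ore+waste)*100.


24.1831%

Total material = ore + waste
= 3527 + 1125 = 4652 tonnes
Dilution = waste / total * 100
= 1125 / 4652 * 100
= 0.2418314703 * 100
= 24.1831%


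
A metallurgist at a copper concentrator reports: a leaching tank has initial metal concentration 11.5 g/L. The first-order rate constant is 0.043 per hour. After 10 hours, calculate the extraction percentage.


Compute the exponent:
-k * t = -0.043 * 10 = -0.43
Remaining concentration:
C = 11.5 * exp(-0.43)
= 11.5 * 0.6505090947
= 7.480854589 g/L
Extracted = 11.5 - 7.480854589 = 4.019145411 g/L
Extraction % = 4.019145411 / 11.5 * 100
= 34.9491%

34.9491%


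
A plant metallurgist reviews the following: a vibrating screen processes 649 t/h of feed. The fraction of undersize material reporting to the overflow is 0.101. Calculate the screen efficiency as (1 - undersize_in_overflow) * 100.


Screen efficiency = (1 - fraction of undersize in overflow) * 100
= (1 - 0.101) * 100
= 0.899 * 100
= 89.9%

89.9%


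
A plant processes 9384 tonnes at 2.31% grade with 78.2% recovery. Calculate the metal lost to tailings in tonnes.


47.2559 tonnes

Total metal in feed:
= 9384 * 2.31 / 100 = 216.7704 tonnes
Metal recovered:
= 216.7704 * 78.2 / 100 = 169.5144528 tonnes
Metal lost to tailings:
= 216.7704 - 169.5144528
= 47.2559 tonnes


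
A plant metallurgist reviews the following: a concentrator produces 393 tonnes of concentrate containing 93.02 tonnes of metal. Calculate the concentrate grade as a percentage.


23.6692%

Grade = (metal in concentrate / concentrate mass) * 100
= (93.02 / 393) * 100
= 0.236692112 * 100
= 23.6692%


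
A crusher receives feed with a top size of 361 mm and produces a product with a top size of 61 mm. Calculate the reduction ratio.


Reduction ratio = feed size / product size
= 361 / 61
= 5.918

5.918


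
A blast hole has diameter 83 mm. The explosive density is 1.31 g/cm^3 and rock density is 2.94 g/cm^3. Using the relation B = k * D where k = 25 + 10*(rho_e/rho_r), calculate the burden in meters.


First, compute k:
rho_e / rho_r = 1.31 / 2.94 = 0.4455782313
k = 25 + 10 * 0.4455782313 = 29.45578231
Then, compute burden:
B = k * D / 1000 = 29.45578231 * 83 / 1000
= 2444.829932 / 1000
= 2.4448 m

2.4448 m


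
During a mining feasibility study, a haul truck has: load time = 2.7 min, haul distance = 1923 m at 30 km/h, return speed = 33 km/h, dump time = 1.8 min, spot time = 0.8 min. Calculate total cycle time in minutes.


Convert haul speed to m/min: 30 * 1000/60 = 500 m/min
Haul time = 1923 / 500 = 3.846 min
Convert return speed to m/min: 33 * 1000/60 = 550 m/min
Return time = 1923 / 550 = 3.496363636 min
Total cycle time:
= 2.7 + 3.846 + 1.8 + 3.496363636 + 0.8
= 12.6424 min

12.6424 min


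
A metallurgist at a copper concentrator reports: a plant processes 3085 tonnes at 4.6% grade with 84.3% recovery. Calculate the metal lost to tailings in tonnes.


22.2799 tonnes

Total metal in feed:
= 3085 * 4.6 / 100 = 141.91 tonnes
Metal recovered:
= 141.91 * 84.3 / 100 = 119.63013 tonnes
Metal lost to tailings:
= 141.91 - 119.63013
= 22.2799 tonnes


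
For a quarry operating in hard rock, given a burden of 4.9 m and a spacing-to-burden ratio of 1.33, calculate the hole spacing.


Spacing = burden * ratio
= 4.9 * 1.33
= 6.517 m

6.517 m


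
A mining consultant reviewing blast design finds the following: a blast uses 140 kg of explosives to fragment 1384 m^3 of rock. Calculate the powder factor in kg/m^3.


Powder factor = explosive mass / rock volume
= 140 / 1384
= 0.1012 kg/m^3

0.1012 kg/m^3


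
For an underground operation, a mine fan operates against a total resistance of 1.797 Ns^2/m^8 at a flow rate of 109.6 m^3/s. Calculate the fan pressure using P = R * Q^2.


21585.8515 Pa

Compute Q^2:
Q^2 = 109.6^2 = 12012.16
Compute pressure:
P = R * Q^2 = 1.797 * 12012.16
= 21585.8515 Pa


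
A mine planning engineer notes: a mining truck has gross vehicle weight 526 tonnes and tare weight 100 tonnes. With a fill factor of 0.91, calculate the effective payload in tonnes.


Maximum payload = gross - tare
= 526 - 100 = 426 tonnes
Effective payload = max payload * fill factor
= 426 * 0.91
= 387.66 tonnes

387.66 tonnes


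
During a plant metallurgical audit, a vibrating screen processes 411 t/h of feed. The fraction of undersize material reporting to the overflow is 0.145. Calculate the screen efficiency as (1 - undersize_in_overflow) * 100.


85.5%

Screen efficiency = (1 - fraction of undersize in overflow) * 100
= (1 - 0.145) * 100
= 0.855 * 100
= 85.5%


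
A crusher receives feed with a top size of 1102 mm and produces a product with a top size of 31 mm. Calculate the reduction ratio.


35.5484

Reduction ratio = feed size / product size
= 1102 / 31
= 35.5484


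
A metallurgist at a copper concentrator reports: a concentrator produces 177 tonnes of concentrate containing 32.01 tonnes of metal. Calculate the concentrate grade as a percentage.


18.0847%

Grade = (metal in concentrate / concentrate mass) * 100
= (32.01 / 177) * 100
= 0.1808474576 * 100
= 18.0847%


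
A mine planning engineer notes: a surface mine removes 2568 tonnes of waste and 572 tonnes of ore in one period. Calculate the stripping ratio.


Stripping ratio = waste tonnage / ore tonnage
= 2568 / 572
= 4.4895

4.4895


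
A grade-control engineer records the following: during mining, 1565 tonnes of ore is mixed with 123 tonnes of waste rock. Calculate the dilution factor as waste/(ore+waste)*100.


Total material = ore + waste
= 1565 + 123 = 1688 tonnes
Dilution = waste / total * 100
= 123 / 1688 * 100
= 0.07286729858 * 100
= 7.2867%

7.2867%


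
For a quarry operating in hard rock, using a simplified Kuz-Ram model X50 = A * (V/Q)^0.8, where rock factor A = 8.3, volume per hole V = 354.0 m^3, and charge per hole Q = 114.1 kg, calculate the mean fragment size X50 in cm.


20.533 cm

Compute V/Q:
V/Q = 354.0 / 114.1 = 3.10254163
Raise to the power 0.8:
(V/Q)^0.8 = 3.10254163^0.8 = 2.473854165
Multiply by A:
X50 = 8.3 * 2.473854165
= 20.533 cm


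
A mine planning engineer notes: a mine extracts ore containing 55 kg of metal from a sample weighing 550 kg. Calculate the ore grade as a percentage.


Ore grade = (metal mass / ore mass) * 100
= (55 / 550) * 100
= 0.1 * 100
= 10.0%

10.0%


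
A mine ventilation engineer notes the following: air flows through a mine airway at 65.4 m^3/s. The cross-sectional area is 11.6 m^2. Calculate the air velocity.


Velocity = flow rate / cross-sectional area
= 65.4 / 11.6
= 5.6379 m/s

5.6379 m/s


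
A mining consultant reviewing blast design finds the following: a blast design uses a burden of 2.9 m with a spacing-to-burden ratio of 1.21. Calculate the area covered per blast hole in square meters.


First, find the spacing:
Spacing = burden * ratio = 2.9 * 1.21
= 3.509 m
Then, calculate the area:
Area = burden * spacing = 2.9 * 3.509
= 10.1761 m^2

10.1761 m^2


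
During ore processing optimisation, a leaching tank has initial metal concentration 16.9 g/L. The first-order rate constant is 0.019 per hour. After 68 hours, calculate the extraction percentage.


Compute the exponent:
-k * t = -0.019 * 68 = -1.292
Remaining concentration:
C = 16.9 * exp(-1.292)
= 16.9 * 0.2747207917
= 4.64278138 g/L
Extracted = 16.9 - 4.64278138 = 12.25721862 g/L
Extraction % = 12.25721862 / 16.9 * 100
= 72.5279%

72.5279%


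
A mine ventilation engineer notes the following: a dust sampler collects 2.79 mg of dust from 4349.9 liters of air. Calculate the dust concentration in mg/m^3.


0.6414 mg/m^3

Convert liters to m^3: 1 m^3 = 1000 L
Concentration = mass / volume * 1000
= 2.79 / 4349.9 * 1000
= 0.000641394055 * 1000
= 0.6414 mg/m^3


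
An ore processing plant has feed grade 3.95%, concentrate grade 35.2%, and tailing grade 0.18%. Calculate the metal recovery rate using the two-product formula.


95.9336%

Using the two-product formula:
R = 100 * c * (f - t) / (f * (c - t))
Numerator = 100 * 35.2 * (3.95 - 0.18)
= 100 * 35.2 * 3.77
= 13270.4
Denominator = 3.95 * (35.2 - 0.18)
= 3.95 * 35.02
= 138.329
R = 13270.4 / 138.329
= 95.9336%


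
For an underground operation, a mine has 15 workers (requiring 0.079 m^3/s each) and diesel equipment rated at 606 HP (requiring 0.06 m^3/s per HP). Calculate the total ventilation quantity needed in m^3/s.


Airflow for workers:
Q_people = 15 * 0.079 = 1.185 m^3/s
Airflow for diesel equipment:
Q_diesel = 606 * 0.06 = 36.36 m^3/s
Total ventilation:
Q_total = 1.185 + 36.36
= 37.545 m^3/s

37.545 m^3/s


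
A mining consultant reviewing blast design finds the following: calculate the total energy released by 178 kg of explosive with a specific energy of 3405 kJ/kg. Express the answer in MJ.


Energy = mass * specific_energy / 1000
= 178 * 3405 / 1000
= 606090 / 1000
= 606.09 MJ

606.09 MJ


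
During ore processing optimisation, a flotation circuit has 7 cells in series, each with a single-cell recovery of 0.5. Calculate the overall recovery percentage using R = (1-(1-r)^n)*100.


Complement of single-cell recovery:
1 - r = 1 - 0.5 = 0.5
Raise to power n:
(1 - r)^7 = 0.5^7 = 0.0078125
Overall recovery:
R = (1 - 0.0078125) * 100
= 99.2188%

99.2188%


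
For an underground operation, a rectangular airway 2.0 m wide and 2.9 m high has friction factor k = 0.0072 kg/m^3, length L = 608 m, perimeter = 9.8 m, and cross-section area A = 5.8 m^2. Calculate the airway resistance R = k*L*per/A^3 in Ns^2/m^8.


Compute the numerator:
k * L * per = 0.0072 * 608 * 9.8
= 42.90048
Compute the denominator:
A^3 = 5.8^3 = 195.112
Resistance:
R = 42.90048 / 195.112
= 0.2199 Ns^2/m^8

0.2199 Ns^2/m^8


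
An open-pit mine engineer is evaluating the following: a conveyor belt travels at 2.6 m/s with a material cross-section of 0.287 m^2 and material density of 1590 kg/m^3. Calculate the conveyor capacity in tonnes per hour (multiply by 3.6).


4271.2488 t/h

Volumetric flow = speed * area
= 2.6 * 0.287 = 0.7462 m^3/s
Mass flow = volumetric * density
= 0.7462 * 1590 = 1186.458 kg/s
Convert to t/h: multiply by 3.6
Capacity = 1186.458 * 3.6
= 4271.2488 t/h


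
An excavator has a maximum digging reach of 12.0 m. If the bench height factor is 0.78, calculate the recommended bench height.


Bench height = reach * factor
= 12.0 * 0.78
= 9.36 m

9.36 m


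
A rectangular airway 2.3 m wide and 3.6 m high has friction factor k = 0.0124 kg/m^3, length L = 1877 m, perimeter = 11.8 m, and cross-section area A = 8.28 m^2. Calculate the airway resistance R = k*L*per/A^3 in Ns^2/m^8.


Compute the numerator:
k * L * per = 0.0124 * 1877 * 11.8
= 274.64264
Compute the denominator:
A^3 = 8.28^3 = 567.663552
Resistance:
R = 274.64264 / 567.663552
= 0.4838 Ns^2/m^8

0.4838 Ns^2/m^8


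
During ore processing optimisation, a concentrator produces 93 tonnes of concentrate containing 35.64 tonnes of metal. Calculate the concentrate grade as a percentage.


38.3226%

Grade = (metal in concentrate / concentrate mass) * 100
= (35.64 / 93) * 100
= 0.3832258065 * 100
= 38.3226%


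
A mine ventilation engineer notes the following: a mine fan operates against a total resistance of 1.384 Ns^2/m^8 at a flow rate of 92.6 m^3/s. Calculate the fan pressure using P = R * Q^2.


Compute Q^2:
Q^2 = 92.6^2 = 8574.76
Compute pressure:
P = R * Q^2 = 1.384 * 8574.76
= 11867.4678 Pa

11867.4678 Pa


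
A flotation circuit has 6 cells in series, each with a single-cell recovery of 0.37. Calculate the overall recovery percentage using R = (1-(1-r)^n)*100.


93.7476%

Complement of single-cell recovery:
1 - r = 1 - 0.37 = 0.63
Raise to power n:
(1 - r)^6 = 0.63^6 = 0.06252350221
Overall recovery:
R = (1 - 0.06252350221) * 100
= 93.7476%
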